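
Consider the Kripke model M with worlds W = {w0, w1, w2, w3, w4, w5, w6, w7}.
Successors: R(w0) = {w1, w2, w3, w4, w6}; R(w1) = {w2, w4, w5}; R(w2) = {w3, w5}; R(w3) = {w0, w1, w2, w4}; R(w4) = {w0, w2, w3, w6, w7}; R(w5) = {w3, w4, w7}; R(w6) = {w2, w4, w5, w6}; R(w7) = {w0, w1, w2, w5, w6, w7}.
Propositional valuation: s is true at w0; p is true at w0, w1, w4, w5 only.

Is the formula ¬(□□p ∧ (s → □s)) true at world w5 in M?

Yes

At w5: □□p ∧ (s → □s) is false, so ¬(□□p ∧ (s → □s)) is true.
  At w5: □□p is false, s → □s is true, so □□p ∧ (s → □s) is false.
    At w5: □□p requires □p at every successor {w3, w4, w7}.
      □p fails at w3, so □□p is false at w5.
    At w5: s is false, □s is false, so s → □s is true.
      At w5: □s requires s at every successor {w3, w4, w7}.
        s fails at w3, so □s is false at w5.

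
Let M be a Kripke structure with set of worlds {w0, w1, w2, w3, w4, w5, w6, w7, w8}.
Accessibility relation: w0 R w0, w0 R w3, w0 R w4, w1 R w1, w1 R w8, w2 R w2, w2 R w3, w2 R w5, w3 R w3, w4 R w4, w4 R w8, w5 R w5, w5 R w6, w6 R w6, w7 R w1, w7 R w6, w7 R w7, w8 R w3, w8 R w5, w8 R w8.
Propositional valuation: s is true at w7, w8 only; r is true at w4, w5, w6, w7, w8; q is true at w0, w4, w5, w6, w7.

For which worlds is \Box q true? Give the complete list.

w5, w6

Let φ = \Box q. Evaluate φ at each world:
  w0 (successors {w0, w3, w4}): φ is false.
  w1 (successors {w1, w8}): φ is false.
  w2 (successors {w2, w3, w5}): φ is false.
  w3 (successors {w3}): φ is false.
  w4 (successors {w4, w8}): φ is false.
  w5 (successors {w5, w6}): φ is true.
  w6 (successors {w6}): φ is true.
  w7 (successors {w1, w6, w7}): φ is false.
  w8 (successors {w3, w5, w8}): φ is false.
For instance, at w5:
  At w5: \Box q requires q at every successor {w5, w6}.
    At w5: q is true.
    At w6: q is true.
  So \Box q is true at w5.
Satisfying worlds: {w5, w6}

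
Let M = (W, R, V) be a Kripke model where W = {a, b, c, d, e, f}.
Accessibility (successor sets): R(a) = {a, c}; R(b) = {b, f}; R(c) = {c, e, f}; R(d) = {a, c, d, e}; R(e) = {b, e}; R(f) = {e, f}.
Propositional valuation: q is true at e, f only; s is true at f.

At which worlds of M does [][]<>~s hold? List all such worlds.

Let φ = [][]<>~s. Evaluate φ at each world:
  a (successors {a, c}): φ is true.
  b (successors {b, f}): φ is true.
  c (successors {c, e, f}): φ is true.
  d (successors {a, c, d, e}): φ is true.
  e (successors {b, e}): φ is true.
  f (successors {e, f}): φ is true.
For instance, at e:
  At e: [][]<>~s requires []<>~s at every successor {b, e}.
      At b: []<>~s requires <>~s at every successor {b, f}.
        At b: <>~s is true.
        At f: <>~s is true.
      So []<>~s is true at b.
      At e: []<>~s requires <>~s at every successor {b, e}.
        At b: <>~s is true.
        At e: <>~s is true.
      So []<>~s is true at e.
  So [][]<>~s is true at e.
Satisfying worlds: {a, b, c, d, e, f}

a, b, c, d, e, f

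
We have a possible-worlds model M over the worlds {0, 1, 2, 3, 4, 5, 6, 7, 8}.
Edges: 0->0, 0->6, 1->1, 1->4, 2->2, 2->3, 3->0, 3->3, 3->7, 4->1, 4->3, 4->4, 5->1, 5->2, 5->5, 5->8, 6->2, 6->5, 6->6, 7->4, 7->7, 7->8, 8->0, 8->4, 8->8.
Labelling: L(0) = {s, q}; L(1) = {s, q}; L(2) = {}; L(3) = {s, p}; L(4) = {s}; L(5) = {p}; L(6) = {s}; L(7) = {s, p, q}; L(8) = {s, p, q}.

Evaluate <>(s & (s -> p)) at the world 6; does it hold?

Recall that <>ψ holds at a world iff ψ holds at some accessible world.
At 6: <>(s & (s -> p)) requires s & (s -> p) at some successor in {2, 5, 6}.
  At 2: s & (s -> p) is false.
  At 5: s & (s -> p) is false.
  At 6: s & (s -> p) is false.
So <>(s & (s -> p)) is false at 6.

No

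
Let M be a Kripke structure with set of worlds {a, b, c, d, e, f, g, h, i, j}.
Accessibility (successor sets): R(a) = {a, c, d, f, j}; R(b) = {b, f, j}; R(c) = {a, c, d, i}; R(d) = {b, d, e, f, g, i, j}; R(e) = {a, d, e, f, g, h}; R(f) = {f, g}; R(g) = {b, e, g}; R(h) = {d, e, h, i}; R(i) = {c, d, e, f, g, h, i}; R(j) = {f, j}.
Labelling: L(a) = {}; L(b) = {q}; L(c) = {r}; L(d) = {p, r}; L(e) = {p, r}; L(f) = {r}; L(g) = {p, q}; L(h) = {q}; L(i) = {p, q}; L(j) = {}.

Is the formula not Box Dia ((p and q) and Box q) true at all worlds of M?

Yes

Let φ = not Box Dia ((p and q) and Box q). Evaluate φ at each world:
  a (successors {a, c, d, f, j}): φ is true.
  b (successors {b, f, j}): φ is true.
  c (successors {a, c, d, i}): φ is true.
  d (successors {b, d, e, f, g, i, j}): φ is true.
  e (successors {a, d, e, f, g, h}): φ is true.
  f (successors {f, g}): φ is true.
  g (successors {b, e, g}): φ is true.
  h (successors {d, e, h, i}): φ is true.
  i (successors {c, d, e, f, g, h, i}): φ is true.
  j (successors {f, j}): φ is true.
For instance, at h:
  At h: Box Dia ((p and q) and Box q) is false, so not Box Dia ((p and q) and Box q) is true.
    At h: Box Dia ((p and q) and Box q) requires Dia ((p and q) and Box q) at every successor {d, e, h, i}.
      Dia ((p and q) and Box q) fails at d, so Box Dia ((p and q) and Box q) is false at h.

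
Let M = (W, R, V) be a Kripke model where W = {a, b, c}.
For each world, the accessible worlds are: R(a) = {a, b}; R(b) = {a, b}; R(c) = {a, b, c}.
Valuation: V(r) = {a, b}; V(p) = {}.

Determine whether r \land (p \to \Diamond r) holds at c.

At c: r is false, p \to \Diamond r is true, so r \land (p \to \Diamond r) is false.
  At c: p is false, \Diamond r is true, so p \to \Diamond r is true.
    At c: \Diamond r requires r at some successor in {a, b, c}.
      r holds at a, so \Diamond r is true at c.

No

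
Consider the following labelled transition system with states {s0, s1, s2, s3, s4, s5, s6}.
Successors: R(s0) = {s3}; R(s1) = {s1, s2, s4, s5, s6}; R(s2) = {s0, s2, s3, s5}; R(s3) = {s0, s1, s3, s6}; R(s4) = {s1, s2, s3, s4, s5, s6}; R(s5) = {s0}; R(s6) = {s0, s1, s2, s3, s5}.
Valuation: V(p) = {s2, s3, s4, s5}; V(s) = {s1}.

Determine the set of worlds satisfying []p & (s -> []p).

Recall that []ψ holds at a world iff ψ holds at every accessible world, and <>ψ holds iff ψ holds at some accessible world.
Let φ = []p & (s -> []p). Evaluate φ at each world:
  s0 (successors {s3}): φ is true.
  s1 (successors {s1, s2, s4, s5, s6}): φ is false.
  s2 (successors {s0, s2, s3, s5}): φ is false.
  s3 (successors {s0, s1, s3, s6}): φ is false.
  s4 (successors {s1, s2, s3, s4, s5, s6}): φ is false.
  s5 (successors {s0}): φ is false.
  s6 (successors {s0, s1, s2, s3, s5}): φ is false.
For instance, at s4:
  At s4: []p is false, s -> []p is true, so []p & (s -> []p) is false.
    At s4: []p requires p at every successor {s1, s2, s3, s4, s5, s6}.
      p fails at s1, so []p is false at s4.
    At s4: s is false, []p is false, so s -> []p is true.
      At s4: []p requires p at every successor {s1, s2, s3, s4, s5, s6}.
        p fails at s1, so []p is false at s4.
Satisfying worlds: {s0}

s0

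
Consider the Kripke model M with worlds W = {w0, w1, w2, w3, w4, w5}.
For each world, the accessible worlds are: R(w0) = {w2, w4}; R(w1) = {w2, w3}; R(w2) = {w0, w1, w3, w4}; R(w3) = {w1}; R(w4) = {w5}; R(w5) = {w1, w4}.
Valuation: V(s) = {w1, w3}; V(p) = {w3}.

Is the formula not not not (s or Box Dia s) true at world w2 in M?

At w2: not not (s or Box Dia s) is false, so not not not (s or Box Dia s) is true.
  At w2: not (s or Box Dia s) is true, so not not (s or Box Dia s) is false.
    At w2: s or Box Dia s is false, so not (s or Box Dia s) is true.
      At w2: s is false, Box Dia s is false, so s or Box Dia s is false.

Yes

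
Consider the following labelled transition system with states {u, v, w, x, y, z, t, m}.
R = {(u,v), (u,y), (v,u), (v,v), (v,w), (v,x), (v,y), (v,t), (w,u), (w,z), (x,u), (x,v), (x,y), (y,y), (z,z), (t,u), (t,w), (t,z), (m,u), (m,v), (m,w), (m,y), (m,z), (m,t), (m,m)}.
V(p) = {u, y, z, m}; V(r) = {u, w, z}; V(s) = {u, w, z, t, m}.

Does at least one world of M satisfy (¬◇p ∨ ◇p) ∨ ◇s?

Let φ = (¬◇p ∨ ◇p) ∨ ◇s. Evaluate φ at each world:
  u (successors {v, y}): φ is true.
  v (successors {u, v, w, x, y, t}): φ is true.
  w (successors {u, z}): φ is true.
  x (successors {u, v, y}): φ is true.
  y (successors {y}): φ is true.
  z (successors {z}): φ is true.
  t (successors {u, w, z}): φ is true.
  m (successors {u, v, w, y, z, t, m}): φ is true.
Detail at u (witness):
  At u: ¬◇p ∨ ◇p is true, ◇s is false, so (¬◇p ∨ ◇p) ∨ ◇s is true.
    At u: ¬◇p is false, ◇p is true, so ¬◇p ∨ ◇p is true.
      At u: ◇p is true, so ¬◇p is false.
      At u: ◇p requires p at some successor in {v, y}.
        p holds at y, so ◇p is true at u.
    At u: ◇s requires s at some successor in {v, y}.
      At v: s is false.
      At y: s is false.
    So ◇s is false at u.

Yes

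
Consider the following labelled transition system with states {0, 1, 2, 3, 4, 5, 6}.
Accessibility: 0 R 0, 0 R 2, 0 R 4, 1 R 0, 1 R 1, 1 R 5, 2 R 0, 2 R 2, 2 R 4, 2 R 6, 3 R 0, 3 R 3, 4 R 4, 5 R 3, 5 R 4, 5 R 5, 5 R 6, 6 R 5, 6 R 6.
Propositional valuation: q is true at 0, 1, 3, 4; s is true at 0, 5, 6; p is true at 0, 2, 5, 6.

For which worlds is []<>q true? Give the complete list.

0, 1, 3, 4

Let φ = []<>q. Evaluate φ at each world:
  0 (successors {0, 2, 4}): φ is true.
  1 (successors {0, 1, 5}): φ is true.
  2 (successors {0, 2, 4, 6}): φ is false.
  3 (successors {0, 3}): φ is true.
  4 (successors {4}): φ is true.
  5 (successors {3, 4, 5, 6}): φ is false.
  6 (successors {5, 6}): φ is false.
For instance, at 6:
  At 6: []<>q requires <>q at every successor {5, 6}.
    <>q fails at 6, so []<>q is false at 6.
      At 6: <>q requires q at some successor in {5, 6}.
        At 5: q is false.
        At 6: q is false.
      So <>q is false at 6.
Satisfying worlds: {0, 1, 3, 4}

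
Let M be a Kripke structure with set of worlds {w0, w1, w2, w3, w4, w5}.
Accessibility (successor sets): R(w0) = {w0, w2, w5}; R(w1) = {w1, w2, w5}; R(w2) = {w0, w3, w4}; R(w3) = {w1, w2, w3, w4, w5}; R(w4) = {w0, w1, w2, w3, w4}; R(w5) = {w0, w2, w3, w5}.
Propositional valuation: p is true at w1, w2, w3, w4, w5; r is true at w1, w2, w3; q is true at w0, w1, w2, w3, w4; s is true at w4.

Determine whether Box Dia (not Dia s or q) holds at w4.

At w4: Box Dia (not Dia s or q) requires Dia (not Dia s or q) at every successor {w0, w1, w2, w3, w4}.
  At w0: Dia (not Dia s or q) is true.
  At w1: Dia (not Dia s or q) is true.
  At w2: Dia (not Dia s or q) is true.
  At w3: Dia (not Dia s or q) is true.
  At w4: Dia (not Dia s or q) is true.
So Box Dia (not Dia s or q) is true at w4.

Yes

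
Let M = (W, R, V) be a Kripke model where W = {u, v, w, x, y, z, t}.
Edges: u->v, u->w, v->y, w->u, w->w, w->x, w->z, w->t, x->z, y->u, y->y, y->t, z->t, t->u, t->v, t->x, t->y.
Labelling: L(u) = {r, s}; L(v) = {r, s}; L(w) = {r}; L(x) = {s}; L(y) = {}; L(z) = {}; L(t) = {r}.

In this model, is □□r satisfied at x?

Yes

At x: □□r requires □r at every successor {z}.
    At z: □r requires r at every successor {t}.
      At t: r is true.
    So □r is true at z.
So □□r is true at x.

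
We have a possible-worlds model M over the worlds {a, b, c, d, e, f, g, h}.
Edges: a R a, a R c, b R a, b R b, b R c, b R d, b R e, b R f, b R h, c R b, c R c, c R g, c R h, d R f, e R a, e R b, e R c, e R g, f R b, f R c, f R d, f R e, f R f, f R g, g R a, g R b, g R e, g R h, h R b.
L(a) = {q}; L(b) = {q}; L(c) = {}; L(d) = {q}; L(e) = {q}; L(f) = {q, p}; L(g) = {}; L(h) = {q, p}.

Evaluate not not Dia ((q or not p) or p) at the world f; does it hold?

Yes

At f: not Dia ((q or not p) or p) is false, so not not Dia ((q or not p) or p) is true.
  At f: Dia ((q or not p) or p) is true, so not Dia ((q or not p) or p) is false.
    At f: Dia ((q or not p) or p) requires (q or not p) or p at some successor in {b, c, d, e, f, g}.
      (q or not p) or p holds at b, so Dia ((q or not p) or p) is true at f.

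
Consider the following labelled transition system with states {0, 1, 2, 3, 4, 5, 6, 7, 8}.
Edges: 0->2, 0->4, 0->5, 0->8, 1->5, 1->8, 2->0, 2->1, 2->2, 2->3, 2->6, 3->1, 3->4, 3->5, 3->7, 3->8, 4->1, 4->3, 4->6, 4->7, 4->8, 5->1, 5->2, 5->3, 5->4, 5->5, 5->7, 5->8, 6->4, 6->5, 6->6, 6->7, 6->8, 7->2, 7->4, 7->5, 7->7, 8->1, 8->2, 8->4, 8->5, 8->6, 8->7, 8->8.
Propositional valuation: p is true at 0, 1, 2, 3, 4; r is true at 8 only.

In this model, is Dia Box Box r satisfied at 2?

No

At 2: Dia Box Box r requires Box Box r at some successor in {0, 1, 2, 3, 6}.
  At 0: Box Box r is false.
  At 1: Box Box r is false.
  At 2: Box Box r is false.
  At 3: Box Box r is false.
  At 6: Box Box r is false.
So Dia Box Box r is false at 2.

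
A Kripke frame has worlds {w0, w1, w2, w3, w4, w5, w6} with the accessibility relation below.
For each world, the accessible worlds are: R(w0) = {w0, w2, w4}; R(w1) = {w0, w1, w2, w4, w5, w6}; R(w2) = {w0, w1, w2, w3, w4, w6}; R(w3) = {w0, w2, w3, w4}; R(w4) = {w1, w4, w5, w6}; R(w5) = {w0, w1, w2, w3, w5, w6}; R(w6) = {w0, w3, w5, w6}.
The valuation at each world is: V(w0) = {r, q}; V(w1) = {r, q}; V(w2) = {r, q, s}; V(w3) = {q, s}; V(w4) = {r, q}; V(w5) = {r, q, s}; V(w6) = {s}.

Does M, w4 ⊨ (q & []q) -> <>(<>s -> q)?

Yes

At w4: q & []q is false, <>(<>s -> q) is true, so (q & []q) -> <>(<>s -> q) is true.
  At w4: q is true, []q is false, so q & []q is false.
    At w4: []q requires q at every successor {w1, w4, w5, w6}.
      q fails at w6, so []q is false at w4.
  At w4: <>(<>s -> q) requires <>s -> q at some successor in {w1, w4, w5, w6}.
    <>s -> q holds at w1, so <>(<>s -> q) is true at w4.
      At w1: <>s is true, q is true, so <>s -> q is true.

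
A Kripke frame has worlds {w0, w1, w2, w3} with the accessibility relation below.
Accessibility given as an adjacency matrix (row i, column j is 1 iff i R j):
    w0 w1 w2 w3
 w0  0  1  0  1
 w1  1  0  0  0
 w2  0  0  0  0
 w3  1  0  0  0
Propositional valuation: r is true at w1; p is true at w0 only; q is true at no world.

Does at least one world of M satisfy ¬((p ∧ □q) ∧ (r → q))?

Recall that □ψ holds at a world iff ψ holds at every accessible world, and ◇ψ holds iff ψ holds at some accessible world.
Let φ = ¬((p ∧ □q) ∧ (r → q)). Evaluate φ at each world:
  w0 (successors {w1, w3}): φ is true.
  w1 (successors {w0}): φ is true.
  w2 (successors ∅): φ is true.
  w3 (successors {w0}): φ is true.
Detail at w0 (witness):
  At w0: (p ∧ □q) ∧ (r → q) is false, so ¬((p ∧ □q) ∧ (r → q)) is true.
    At w0: p ∧ □q is false, r → q is true, so (p ∧ □q) ∧ (r → q) is false.
      At w0: p is true, □q is false, so p ∧ □q is false.

Yes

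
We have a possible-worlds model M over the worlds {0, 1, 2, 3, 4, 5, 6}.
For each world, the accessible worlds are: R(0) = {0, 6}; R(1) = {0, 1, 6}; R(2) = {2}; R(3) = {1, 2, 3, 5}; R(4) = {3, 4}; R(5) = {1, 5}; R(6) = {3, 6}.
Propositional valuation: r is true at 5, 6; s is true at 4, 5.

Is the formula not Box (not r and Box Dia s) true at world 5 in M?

Yes

Recall that Box ψ holds at a world iff ψ holds at every accessible world, and Dia ψ holds iff ψ holds at some accessible world.
At 5: Box (not r and Box Dia s) is false, so not Box (not r and Box Dia s) is true.
  At 5: Box (not r and Box Dia s) requires not r and Box Dia s at every successor {1, 5}.
    not r and Box Dia s fails at 1, so Box (not r and Box Dia s) is false at 5.
      At 1: not r is true, Box Dia s is false, so not r and Box Dia s is false.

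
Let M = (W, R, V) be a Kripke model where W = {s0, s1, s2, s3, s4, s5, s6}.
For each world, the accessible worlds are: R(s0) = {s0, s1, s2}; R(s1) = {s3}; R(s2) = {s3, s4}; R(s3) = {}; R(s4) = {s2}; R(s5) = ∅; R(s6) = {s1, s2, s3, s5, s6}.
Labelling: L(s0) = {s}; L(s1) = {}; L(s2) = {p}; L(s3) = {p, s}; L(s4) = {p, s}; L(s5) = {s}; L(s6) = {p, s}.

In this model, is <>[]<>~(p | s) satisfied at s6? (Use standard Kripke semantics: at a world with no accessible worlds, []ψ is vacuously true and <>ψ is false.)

Yes

Recall that []ψ holds at a world iff ψ holds at every accessible world, and <>ψ holds iff ψ holds at some accessible world.
At s6: <>[]<>~(p | s) requires []<>~(p | s) at some successor in {s1, s2, s3, s5, s6}.
  []<>~(p | s) holds at s3, so <>[]<>~(p | s) is true at s6.
    At s3: no accessible worlds, so []<>~(p | s) holds vacuously.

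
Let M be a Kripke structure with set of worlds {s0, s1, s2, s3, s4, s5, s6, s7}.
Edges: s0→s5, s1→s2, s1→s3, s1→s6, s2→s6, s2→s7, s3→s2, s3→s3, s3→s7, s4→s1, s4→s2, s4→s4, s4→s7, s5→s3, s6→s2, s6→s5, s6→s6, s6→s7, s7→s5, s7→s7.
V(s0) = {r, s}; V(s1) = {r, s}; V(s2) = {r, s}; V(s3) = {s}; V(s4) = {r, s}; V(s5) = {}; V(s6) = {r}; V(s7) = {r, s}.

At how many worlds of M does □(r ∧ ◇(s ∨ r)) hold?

Let φ = □(r ∧ ◇(s ∨ r)). Evaluate φ at each world:
  s0 (successors {s5}): φ is false.
  s1 (successors {s2, s3, s6}): φ is false.
  s2 (successors {s6, s7}): φ is true.
  s3 (successors {s2, s3, s7}): φ is false.
  s4 (successors {s1, s2, s4, s7}): φ is true.
  s5 (successors {s3}): φ is false.
  s6 (successors {s2, s5, s6, s7}): φ is false.
  s7 (successors {s5, s7}): φ is false.
For instance, at s0:
  At s0: □(r ∧ ◇(s ∨ r)) requires r ∧ ◇(s ∨ r) at every successor {s5}.
    r ∧ ◇(s ∨ r) fails at s5, so □(r ∧ ◇(s ∨ r)) is false at s0.
      At s5: r is false, ◇(s ∨ r) is true, so r ∧ ◇(s ∨ r) is false.
Satisfying worlds: {s2, s4}

2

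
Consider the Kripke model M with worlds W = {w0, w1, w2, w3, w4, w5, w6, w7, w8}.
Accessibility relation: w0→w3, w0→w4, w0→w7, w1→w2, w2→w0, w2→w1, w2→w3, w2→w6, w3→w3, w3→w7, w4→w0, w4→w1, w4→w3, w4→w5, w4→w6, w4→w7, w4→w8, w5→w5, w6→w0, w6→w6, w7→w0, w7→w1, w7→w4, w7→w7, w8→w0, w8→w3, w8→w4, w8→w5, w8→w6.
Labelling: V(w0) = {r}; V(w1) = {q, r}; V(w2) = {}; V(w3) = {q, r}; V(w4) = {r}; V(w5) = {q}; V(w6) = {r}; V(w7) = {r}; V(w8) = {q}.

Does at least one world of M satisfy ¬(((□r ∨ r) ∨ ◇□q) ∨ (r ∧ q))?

No

Let φ = ¬(((□r ∨ r) ∨ ◇□q) ∨ (r ∧ q)). Evaluate φ at each world:
  w0 (successors {w3, w4, w7}): φ is false.
  w1 (successors {w2}): φ is false.
  w2 (successors {w0, w1, w3, w6}): φ is false.
  w3 (successors {w3, w7}): φ is false.
  w4 (successors {w0, w1, w3, w5, w6, w7, w8}): φ is false.
  w5 (successors {w5}): φ is false.
  w6 (successors {w0, w6}): φ is false.
  w7 (successors {w0, w1, w4, w7}): φ is false.
  w8 (successors {w0, w3, w4, w5, w6}): φ is false.
For instance, at w7:
  At w7: ((□r ∨ r) ∨ ◇□q) ∨ (r ∧ q) is true, so ¬(((□r ∨ r) ∨ ◇□q) ∨ (r ∧ q)) is false.
    At w7: (□r ∨ r) ∨ ◇□q is true, r ∧ q is false, so ((□r ∨ r) ∨ ◇□q) ∨ (r ∧ q) is true.
      At w7: □r ∨ r is true, ◇□q is false, so (□r ∨ r) ∨ ◇□q is true.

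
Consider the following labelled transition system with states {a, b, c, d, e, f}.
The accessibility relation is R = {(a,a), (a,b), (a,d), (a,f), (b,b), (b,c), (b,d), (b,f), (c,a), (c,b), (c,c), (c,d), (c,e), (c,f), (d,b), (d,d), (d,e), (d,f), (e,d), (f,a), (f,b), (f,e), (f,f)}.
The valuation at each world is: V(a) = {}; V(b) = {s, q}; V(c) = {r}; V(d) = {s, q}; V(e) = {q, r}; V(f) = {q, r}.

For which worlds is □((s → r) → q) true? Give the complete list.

Let φ = □((s → r) → q). Evaluate φ at each world:
  a (successors {a, b, d, f}): φ is false.
  b (successors {b, c, d, f}): φ is false.
  c (successors {a, b, c, d, e, f}): φ is false.
  d (successors {b, d, e, f}): φ is true.
  e (successors {d}): φ is true.
  f (successors {a, b, e, f}): φ is false.
For instance, at c:
  At c: □((s → r) → q) requires (s → r) → q at every successor {a, b, c, d, e, f}.
    (s → r) → q fails at a, so □((s → r) → q) is false at c.
Satisfying worlds: {d, e}

d, e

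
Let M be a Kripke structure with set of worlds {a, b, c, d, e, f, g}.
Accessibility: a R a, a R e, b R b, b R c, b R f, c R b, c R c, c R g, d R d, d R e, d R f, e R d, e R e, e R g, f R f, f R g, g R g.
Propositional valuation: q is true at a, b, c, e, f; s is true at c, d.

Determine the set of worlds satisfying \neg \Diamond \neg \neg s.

a, f, g

Let φ = \neg \Diamond \neg \neg s. Evaluate φ at each world:
  a (successors {a, e}): φ is true.
  b (successors {b, c, f}): φ is false.
  c (successors {b, c, g}): φ is false.
  d (successors {d, e, f}): φ is false.
  e (successors {d, e, g}): φ is false.
  f (successors {f, g}): φ is true.
  g (successors {g}): φ is true.
For instance, at f:
  At f: \Diamond \neg \neg s is false, so \neg \Diamond \neg \neg s is true.
    At f: \Diamond \neg \neg s requires \neg \neg s at some successor in {f, g}.
      At f: \neg \neg s is false.
      At g: \neg \neg s is false.
    So \Diamond \neg \neg s is false at f.
Satisfying worlds: {a, f, g}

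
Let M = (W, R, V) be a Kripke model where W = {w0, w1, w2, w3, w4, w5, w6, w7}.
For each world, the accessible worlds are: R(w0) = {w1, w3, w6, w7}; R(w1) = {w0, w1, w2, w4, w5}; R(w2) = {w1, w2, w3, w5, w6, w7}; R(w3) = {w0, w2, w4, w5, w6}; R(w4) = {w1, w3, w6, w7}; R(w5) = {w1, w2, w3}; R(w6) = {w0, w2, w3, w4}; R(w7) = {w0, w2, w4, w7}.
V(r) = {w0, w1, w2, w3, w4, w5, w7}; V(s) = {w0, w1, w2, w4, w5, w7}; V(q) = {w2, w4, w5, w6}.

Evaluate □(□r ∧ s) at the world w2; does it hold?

No

Recall that □ψ holds at a world iff ψ holds at every accessible world, and ◇ψ holds iff ψ holds at some accessible world.
At w2: □(□r ∧ s) requires □r ∧ s at every successor {w1, w2, w3, w5, w6, w7}.
  □r ∧ s fails at w2, so □(□r ∧ s) is false at w2.
    At w2: □r is false, s is true, so □r ∧ s is false.
      At w2: □r requires r at every successor {w1, w2, w3, w5, w6, w7}.
        r fails at w6, so □r is false at w2.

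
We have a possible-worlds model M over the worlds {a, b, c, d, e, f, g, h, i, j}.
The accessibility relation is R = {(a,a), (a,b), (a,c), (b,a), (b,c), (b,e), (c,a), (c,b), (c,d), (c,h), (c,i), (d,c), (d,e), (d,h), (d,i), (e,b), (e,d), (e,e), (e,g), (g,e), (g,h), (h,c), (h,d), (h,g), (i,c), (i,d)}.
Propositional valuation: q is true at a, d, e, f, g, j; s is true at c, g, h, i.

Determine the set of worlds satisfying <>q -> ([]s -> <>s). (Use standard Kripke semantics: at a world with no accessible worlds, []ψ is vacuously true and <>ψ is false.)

Recall that []ψ holds at a world iff ψ holds at every accessible world, and <>ψ holds iff ψ holds at some accessible world.
Let φ = <>q -> ([]s -> <>s). Evaluate φ at each world:
  a (successors {a, b, c}): φ is true.
  b (successors {a, c, e}): φ is true.
  c (successors {a, b, d, h, i}): φ is true.
  d (successors {c, e, h, i}): φ is true.
  e (successors {b, d, e, g}): φ is true.
  f (successors ∅): φ is true.
  g (successors {e, h}): φ is true.
  h (successors {c, d, g}): φ is true.
  i (successors {c, d}): φ is true.
  j (successors ∅): φ is true.
For instance, at e:
  At e: <>q is true, []s -> <>s is true, so <>q -> ([]s -> <>s) is true.
    At e: <>q requires q at some successor in {b, d, e, g}.
      q holds at d, so <>q is true at e.
    At e: []s is false, <>s is true, so []s -> <>s is true.
      At e: []s requires s at every successor {b, d, e, g}.
        s fails at b, so []s is false at e.
      At e: <>s requires s at some successor in {b, d, e, g}.
        s holds at g, so <>s is true at e.
Satisfying worlds: {a, b, c, d, e, f, g, h, i, j}

a, b, c, d, e, f, g, h, i, j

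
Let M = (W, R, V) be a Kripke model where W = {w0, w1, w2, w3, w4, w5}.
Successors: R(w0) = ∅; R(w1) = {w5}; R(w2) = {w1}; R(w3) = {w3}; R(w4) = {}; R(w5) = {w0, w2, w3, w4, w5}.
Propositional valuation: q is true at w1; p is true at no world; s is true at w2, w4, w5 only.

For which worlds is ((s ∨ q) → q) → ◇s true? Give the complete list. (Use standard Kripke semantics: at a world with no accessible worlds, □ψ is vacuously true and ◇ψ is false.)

Let φ = ((s ∨ q) → q) → ◇s. Evaluate φ at each world:
  w0 (successors ∅): φ is false.
  w1 (successors {w5}): φ is true.
  w2 (successors {w1}): φ is true.
  w3 (successors {w3}): φ is false.
  w4 (successors ∅): φ is true.
  w5 (successors {w0, w2, w3, w4, w5}): φ is true.
For instance, at w2:
  At w2: (s ∨ q) → q is false, ◇s is false, so ((s ∨ q) → q) → ◇s is true.
    At w2: ◇s requires s at some successor in {w1}.
      At w1: s is false.
    So ◇s is false at w2.
Satisfying worlds: {w1, w2, w4, w5}

w1, w2, w4, w5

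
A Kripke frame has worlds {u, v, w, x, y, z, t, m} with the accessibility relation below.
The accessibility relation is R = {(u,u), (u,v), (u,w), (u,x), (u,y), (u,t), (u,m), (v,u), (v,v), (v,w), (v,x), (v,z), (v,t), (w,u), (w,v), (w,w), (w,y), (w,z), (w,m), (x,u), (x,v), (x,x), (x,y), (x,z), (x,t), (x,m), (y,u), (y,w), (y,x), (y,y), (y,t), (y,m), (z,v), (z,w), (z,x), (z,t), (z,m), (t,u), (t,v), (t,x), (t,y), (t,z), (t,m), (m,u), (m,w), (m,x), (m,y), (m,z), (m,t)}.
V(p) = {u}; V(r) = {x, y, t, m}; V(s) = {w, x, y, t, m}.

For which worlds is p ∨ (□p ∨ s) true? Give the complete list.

u, w, x, y, t, m

Let φ = p ∨ (□p ∨ s). Evaluate φ at each world:
  u (successors {u, v, w, x, y, t, m}): φ is true.
  v (successors {u, v, w, x, z, t}): φ is false.
  w (successors {u, v, w, y, z, m}): φ is true.
  x (successors {u, v, x, y, z, t, m}): φ is true.
  y (successors {u, w, x, y, t, m}): φ is true.
  z (successors {v, w, x, t, m}): φ is false.
  t (successors {u, v, x, y, z, m}): φ is true.
  m (successors {u, w, x, y, z, t}): φ is true.
For instance, at t:
  At t: p is false, □p ∨ s is true, so p ∨ (□p ∨ s) is true.
    At t: □p is false, s is true, so □p ∨ s is true.
      At t: □p requires p at every successor {u, v, x, y, z, m}.
        p fails at v, so □p is false at t.
Satisfying worlds: {u, w, x, y, t, m}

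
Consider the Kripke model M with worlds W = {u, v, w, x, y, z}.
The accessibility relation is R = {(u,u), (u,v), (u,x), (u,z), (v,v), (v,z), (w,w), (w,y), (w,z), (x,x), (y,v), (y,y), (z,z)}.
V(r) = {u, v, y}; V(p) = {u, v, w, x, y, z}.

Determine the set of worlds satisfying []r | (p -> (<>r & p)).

u, v, w, y

Recall that []ψ holds at a world iff ψ holds at every accessible world, and <>ψ holds iff ψ holds at some accessible world.
Let φ = []r | (p -> (<>r & p)). Evaluate φ at each world:
  u (successors {u, v, x, z}): φ is true.
  v (successors {v, z}): φ is true.
  w (successors {w, y, z}): φ is true.
  x (successors {x}): φ is false.
  y (successors {v, y}): φ is true.
  z (successors {z}): φ is false.
For instance, at w:
  At w: []r is false, p -> (<>r & p) is true, so []r | (p -> (<>r & p)) is true.
    At w: []r requires r at every successor {w, y, z}.
      r fails at w, so []r is false at w.
    At w: p is true, <>r & p is true, so p -> (<>r & p) is true.
      At w: <>r is true, p is true, so <>r & p is true.
Satisfying worlds: {u, v, w, y}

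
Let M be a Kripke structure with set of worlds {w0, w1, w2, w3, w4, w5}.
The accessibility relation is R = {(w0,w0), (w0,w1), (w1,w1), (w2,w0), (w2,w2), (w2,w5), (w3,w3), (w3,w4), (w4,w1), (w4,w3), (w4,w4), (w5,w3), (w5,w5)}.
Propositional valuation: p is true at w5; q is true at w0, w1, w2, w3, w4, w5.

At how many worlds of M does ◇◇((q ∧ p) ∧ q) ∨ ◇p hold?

Let φ = ◇◇((q ∧ p) ∧ q) ∨ ◇p. Evaluate φ at each world:
  w0 (successors {w0, w1}): φ is false.
  w1 (successors {w1}): φ is false.
  w2 (successors {w0, w2, w5}): φ is true.
  w3 (successors {w3, w4}): φ is false.
  w4 (successors {w1, w3, w4}): φ is false.
  w5 (successors {w3, w5}): φ is true.
For instance, at w1:
  At w1: ◇◇((q ∧ p) ∧ q) is false, ◇p is false, so ◇◇((q ∧ p) ∧ q) ∨ ◇p is false.
    At w1: ◇◇((q ∧ p) ∧ q) requires ◇((q ∧ p) ∧ q) at some successor in {w1}.
      At w1: ◇((q ∧ p) ∧ q) is false.
    So ◇◇((q ∧ p) ∧ q) is false at w1.
    At w1: ◇p requires p at some successor in {w1}.
      At w1: p is false.
    So ◇p is false at w1.
Satisfying worlds: {w2, w5}

2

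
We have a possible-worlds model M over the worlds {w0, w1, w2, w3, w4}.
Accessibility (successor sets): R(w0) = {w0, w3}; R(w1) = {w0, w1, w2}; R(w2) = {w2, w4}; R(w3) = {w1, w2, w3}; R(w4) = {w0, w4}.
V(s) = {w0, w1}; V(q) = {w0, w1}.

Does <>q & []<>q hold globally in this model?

No

Let φ = <>q & []<>q. Evaluate φ at each world:
  w0 (successors {w0, w3}): φ is true.
  w1 (successors {w0, w1, w2}): φ is false.
  w2 (successors {w2, w4}): φ is false.
  w3 (successors {w1, w2, w3}): φ is false.
  w4 (successors {w0, w4}): φ is true.
Detail at w1 (counterexample):
  At w1: <>q is true, []<>q is false, so <>q & []<>q is false.
    At w1: <>q requires q at some successor in {w0, w1, w2}.
      q holds at w0, so <>q is true at w1.
    At w1: []<>q requires <>q at every successor {w0, w1, w2}.
      <>q fails at w2, so []<>q is false at w1.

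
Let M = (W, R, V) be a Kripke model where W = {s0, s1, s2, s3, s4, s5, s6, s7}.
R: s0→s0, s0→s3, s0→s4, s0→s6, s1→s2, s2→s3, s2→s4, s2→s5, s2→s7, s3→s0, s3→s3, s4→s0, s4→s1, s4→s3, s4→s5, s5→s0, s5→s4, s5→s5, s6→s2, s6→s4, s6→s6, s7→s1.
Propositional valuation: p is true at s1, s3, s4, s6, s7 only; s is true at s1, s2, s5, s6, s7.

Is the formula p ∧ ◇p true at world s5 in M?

No

At s5: p is false, ◇p is true, so p ∧ ◇p is false.
  At s5: ◇p requires p at some successor in {s0, s4, s5}.
    p holds at s4, so ◇p is true at s5.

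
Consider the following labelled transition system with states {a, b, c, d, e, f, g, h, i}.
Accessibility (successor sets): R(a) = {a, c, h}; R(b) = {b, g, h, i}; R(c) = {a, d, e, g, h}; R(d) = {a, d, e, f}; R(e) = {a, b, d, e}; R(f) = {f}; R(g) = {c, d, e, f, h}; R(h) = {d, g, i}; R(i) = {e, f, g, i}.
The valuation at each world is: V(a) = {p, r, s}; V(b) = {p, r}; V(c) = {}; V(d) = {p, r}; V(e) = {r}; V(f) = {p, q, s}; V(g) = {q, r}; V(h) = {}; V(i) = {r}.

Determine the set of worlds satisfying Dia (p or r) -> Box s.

f

Let φ = Dia (p or r) -> Box s. Evaluate φ at each world:
  a (successors {a, c, h}): φ is false.
  b (successors {b, g, h, i}): φ is false.
  c (successors {a, d, e, g, h}): φ is false.
  d (successors {a, d, e, f}): φ is false.
  e (successors {a, b, d, e}): φ is false.
  f (successors {f}): φ is true.
  g (successors {c, d, e, f, h}): φ is false.
  h (successors {d, g, i}): φ is false.
  i (successors {e, f, g, i}): φ is false.
For instance, at g:
  At g: Dia (p or r) is true, Box s is false, so Dia (p or r) -> Box s is false.
    At g: Dia (p or r) requires p or r at some successor in {c, d, e, f, h}.
      p or r holds at d, so Dia (p or r) is true at g.
    At g: Box s requires s at every successor {c, d, e, f, h}.
      s fails at c, so Box s is false at g.
Satisfying worlds: {f}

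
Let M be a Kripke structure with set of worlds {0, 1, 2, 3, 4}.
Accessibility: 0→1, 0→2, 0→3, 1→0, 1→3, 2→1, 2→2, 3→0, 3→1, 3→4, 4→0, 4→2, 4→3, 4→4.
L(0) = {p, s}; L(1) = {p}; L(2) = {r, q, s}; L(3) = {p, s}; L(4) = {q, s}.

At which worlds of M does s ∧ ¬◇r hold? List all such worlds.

Let φ = s ∧ ¬◇r. Evaluate φ at each world:
  0 (successors {1, 2, 3}): φ is false.
  1 (successors {0, 3}): φ is false.
  2 (successors {1, 2}): φ is false.
  3 (successors {0, 1, 4}): φ is true.
  4 (successors {0, 2, 3, 4}): φ is false.
For instance, at 0:
  At 0: s is true, ¬◇r is false, so s ∧ ¬◇r is false.
    At 0: ◇r is true, so ¬◇r is false.
      At 0: ◇r requires r at some successor in {1, 2, 3}.
        r holds at 2, so ◇r is true at 0.
Satisfying worlds: {3}

3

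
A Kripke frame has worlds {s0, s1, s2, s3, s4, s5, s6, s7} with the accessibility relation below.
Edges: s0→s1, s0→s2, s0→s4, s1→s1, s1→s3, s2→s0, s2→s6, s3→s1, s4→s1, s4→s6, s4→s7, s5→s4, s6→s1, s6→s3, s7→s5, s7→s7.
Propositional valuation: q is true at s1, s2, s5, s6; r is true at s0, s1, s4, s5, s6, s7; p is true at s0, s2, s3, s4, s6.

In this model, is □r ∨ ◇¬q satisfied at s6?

At s6: □r is false, ◇¬q is true, so □r ∨ ◇¬q is true.
  At s6: □r requires r at every successor {s1, s3}.
    r fails at s3, so □r is false at s6.
  At s6: ◇¬q requires ¬q at some successor in {s1, s3}.
    ¬q holds at s3, so ◇¬q is true at s6.

Yes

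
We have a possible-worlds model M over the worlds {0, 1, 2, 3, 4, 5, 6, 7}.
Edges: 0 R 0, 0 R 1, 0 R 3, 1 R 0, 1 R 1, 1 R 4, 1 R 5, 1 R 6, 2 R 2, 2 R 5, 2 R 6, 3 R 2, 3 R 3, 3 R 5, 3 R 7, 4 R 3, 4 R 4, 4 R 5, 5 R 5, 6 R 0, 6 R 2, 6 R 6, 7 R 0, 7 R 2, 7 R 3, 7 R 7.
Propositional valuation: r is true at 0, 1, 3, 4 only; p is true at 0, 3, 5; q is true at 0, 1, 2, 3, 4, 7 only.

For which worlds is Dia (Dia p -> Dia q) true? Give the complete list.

Let φ = Dia (Dia p -> Dia q). Evaluate φ at each world:
  0 (successors {0, 1, 3}): φ is true.
  1 (successors {0, 1, 4, 5, 6}): φ is true.
  2 (successors {2, 5, 6}): φ is true.
  3 (successors {2, 3, 5, 7}): φ is true.
  4 (successors {3, 4, 5}): φ is true.
  5 (successors {5}): φ is false.
  6 (successors {0, 2, 6}): φ is true.
  7 (successors {0, 2, 3, 7}): φ is true.
For instance, at 5:
  At 5: Dia (Dia p -> Dia q) requires Dia p -> Dia q at some successor in {5}.
    At 5: Dia p -> Dia q is false.
  So Dia (Dia p -> Dia q) is false at 5.
Satisfying worlds: {0, 1, 2, 3, 4, 6, 7}

0, 1, 2, 3, 4, 6, 7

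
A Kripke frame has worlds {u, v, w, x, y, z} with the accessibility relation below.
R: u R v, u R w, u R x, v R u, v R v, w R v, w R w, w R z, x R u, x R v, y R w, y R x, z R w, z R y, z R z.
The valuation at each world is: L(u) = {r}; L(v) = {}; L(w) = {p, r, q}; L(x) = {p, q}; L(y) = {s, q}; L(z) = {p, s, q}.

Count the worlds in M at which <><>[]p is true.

2

Let φ = <><>[]p. Evaluate φ at each world:
  u (successors {v, w, x}): φ is false.
  v (successors {u, v}): φ is false.
  w (successors {v, w, z}): φ is true.
  x (successors {u, v}): φ is false.
  y (successors {w, x}): φ is false.
  z (successors {w, y, z}): φ is true.
For instance, at x:
  At x: <><>[]p requires <>[]p at some successor in {u, v}.
    At u: <>[]p is false.
    At v: <>[]p is false.
  So <><>[]p is false at x.
Satisfying worlds: {w, z}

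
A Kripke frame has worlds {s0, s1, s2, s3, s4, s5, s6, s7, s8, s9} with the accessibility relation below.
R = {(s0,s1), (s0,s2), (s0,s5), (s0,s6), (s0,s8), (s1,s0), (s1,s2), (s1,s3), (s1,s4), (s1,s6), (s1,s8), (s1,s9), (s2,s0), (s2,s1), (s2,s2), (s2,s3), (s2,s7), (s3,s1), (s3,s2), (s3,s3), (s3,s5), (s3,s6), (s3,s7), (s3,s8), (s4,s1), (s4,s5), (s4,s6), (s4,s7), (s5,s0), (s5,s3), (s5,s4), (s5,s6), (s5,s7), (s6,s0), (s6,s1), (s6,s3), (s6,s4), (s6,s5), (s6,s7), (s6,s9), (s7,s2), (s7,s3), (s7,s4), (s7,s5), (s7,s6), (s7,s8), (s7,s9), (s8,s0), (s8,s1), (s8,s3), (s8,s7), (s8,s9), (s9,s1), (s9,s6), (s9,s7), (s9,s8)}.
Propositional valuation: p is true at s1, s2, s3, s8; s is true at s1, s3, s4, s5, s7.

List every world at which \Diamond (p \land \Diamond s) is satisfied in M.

Let φ = \Diamond (p \land \Diamond s). Evaluate φ at each world:
  s0 (successors {s1, s2, s5, s6, s8}): φ is true.
  s1 (successors {s0, s2, s3, s4, s6, s8, s9}): φ is true.
  s2 (successors {s0, s1, s2, s3, s7}): φ is true.
  s3 (successors {s1, s2, s3, s5, s6, s7, s8}): φ is true.
  s4 (successors {s1, s5, s6, s7}): φ is true.
  s5 (successors {s0, s3, s4, s6, s7}): φ is true.
  s6 (successors {s0, s1, s3, s4, s5, s7, s9}): φ is true.
  s7 (successors {s2, s3, s4, s5, s6, s8, s9}): φ is true.
  s8 (successors {s0, s1, s3, s7, s9}): φ is true.
  s9 (successors {s1, s6, s7, s8}): φ is true.
For instance, at s3:
  At s3: \Diamond (p \land \Diamond s) requires p \land \Diamond s at some successor in {s1, s2, s3, s5, s6, s7, s8}.
    p \land \Diamond s holds at s1, so \Diamond (p \land \Diamond s) is true at s3.
      At s1: p is true, \Diamond s is true, so p \land \Diamond s is true.
Satisfying worlds: {s0, s1, s2, s3, s4, s5, s6, s7, s8, s9}

s0, s1, s2, s3, s4, s5, s6, s7, s8, s9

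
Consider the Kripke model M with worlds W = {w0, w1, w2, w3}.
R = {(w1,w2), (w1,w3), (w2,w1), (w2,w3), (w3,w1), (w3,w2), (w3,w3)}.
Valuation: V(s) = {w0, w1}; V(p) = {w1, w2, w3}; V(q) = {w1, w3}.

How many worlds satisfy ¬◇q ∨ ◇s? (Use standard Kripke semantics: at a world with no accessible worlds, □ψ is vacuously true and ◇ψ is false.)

Recall that ◇ψ holds at a world iff ψ holds at some accessible world.
Let φ = ¬◇q ∨ ◇s. Evaluate φ at each world:
  w0 (successors ∅): φ is true.
  w1 (successors {w2, w3}): φ is false.
  w2 (successors {w1, w3}): φ is true.
  w3 (successors {w1, w2, w3}): φ is true.
For instance, at w1:
  At w1: ¬◇q is false, ◇s is false, so ¬◇q ∨ ◇s is false.
    At w1: ◇q is true, so ¬◇q is false.
      At w1: ◇q requires q at some successor in {w2, w3}.
        q holds at w3, so ◇q is true at w1.
    At w1: ◇s requires s at some successor in {w2, w3}.
      At w2: s is false.
      At w3: s is false.
    So ◇s is false at w1.
Satisfying worlds: {w0, w2, w3}

3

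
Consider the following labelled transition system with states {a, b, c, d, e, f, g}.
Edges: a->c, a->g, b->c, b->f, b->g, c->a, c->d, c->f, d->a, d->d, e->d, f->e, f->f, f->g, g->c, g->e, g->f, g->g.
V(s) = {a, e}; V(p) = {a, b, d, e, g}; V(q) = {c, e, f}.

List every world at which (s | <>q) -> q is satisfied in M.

Let φ = (s | <>q) -> q. Evaluate φ at each world:
  a (successors {c, g}): φ is false.
  b (successors {c, f, g}): φ is false.
  c (successors {a, d, f}): φ is true.
  d (successors {a, d}): φ is true.
  e (successors {d}): φ is true.
  f (successors {e, f, g}): φ is true.
  g (successors {c, e, f, g}): φ is false.
For instance, at d:
  At d: s | <>q is false, q is false, so (s | <>q) -> q is true.
    At d: s is false, <>q is false, so s | <>q is false.
      At d: <>q requires q at some successor in {a, d}.
        At a: q is false.
        At d: q is false.
      So <>q is false at d.
Satisfying worlds: {c, d, e, f}

c, d, e, f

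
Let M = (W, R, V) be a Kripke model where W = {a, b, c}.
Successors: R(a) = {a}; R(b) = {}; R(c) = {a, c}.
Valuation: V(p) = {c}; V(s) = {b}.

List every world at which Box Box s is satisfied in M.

Let φ = Box Box s. Evaluate φ at each world:
  a (successors {a}): φ is false.
  b (successors ∅): φ is true.
  c (successors {a, c}): φ is false.
For instance, at a:
  At a: Box Box s requires Box s at every successor {a}.
    Box s fails at a, so Box Box s is false at a.
      At a: Box s requires s at every successor {a}.
        s fails at a, so Box s is false at a.
Satisfying worlds: {b}

b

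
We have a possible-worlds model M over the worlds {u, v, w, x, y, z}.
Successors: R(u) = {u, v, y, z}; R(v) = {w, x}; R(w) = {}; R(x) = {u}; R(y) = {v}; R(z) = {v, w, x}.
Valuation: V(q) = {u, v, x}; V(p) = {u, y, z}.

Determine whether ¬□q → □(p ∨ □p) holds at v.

Yes

Recall that □ψ holds at a world iff ψ holds at every accessible world, and ◇ψ holds iff ψ holds at some accessible world.
At v: ¬□q is true, □(p ∨ □p) is true, so ¬□q → □(p ∨ □p) is true.
  At v: □q is false, so ¬□q is true.
    At v: □q requires q at every successor {w, x}.
      q fails at w, so □q is false at v.
  At v: □(p ∨ □p) requires p ∨ □p at every successor {w, x}.
      At w: p is false, □p is true, so p ∨ □p is true.
      At x: p is false, □p is true, so p ∨ □p is true.
  So □(p ∨ □p) is true at v.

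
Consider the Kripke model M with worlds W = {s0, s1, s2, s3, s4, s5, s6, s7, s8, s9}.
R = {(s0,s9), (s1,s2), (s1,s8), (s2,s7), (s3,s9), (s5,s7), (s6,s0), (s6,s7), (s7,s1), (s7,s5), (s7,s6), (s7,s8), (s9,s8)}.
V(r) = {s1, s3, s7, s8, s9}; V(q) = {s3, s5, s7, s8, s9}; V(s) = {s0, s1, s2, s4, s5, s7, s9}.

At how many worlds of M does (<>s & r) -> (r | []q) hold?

Recall that []ψ holds at a world iff ψ holds at every accessible world, and <>ψ holds iff ψ holds at some accessible world.
Let φ = (<>s & r) -> (r | []q). Evaluate φ at each world:
  s0 (successors {s9}): φ is true.
  s1 (successors {s2, s8}): φ is true.
  s2 (successors {s7}): φ is true.
  s3 (successors {s9}): φ is true.
  s4 (successors ∅): φ is true.
  s5 (successors {s7}): φ is true.
  s6 (successors {s0, s7}): φ is true.
  s7 (successors {s1, s5, s6, s8}): φ is true.
  s8 (successors ∅): φ is true.
  s9 (successors {s8}): φ is true.
For instance, at s6:
  At s6: <>s & r is false, r | []q is false, so (<>s & r) -> (r | []q) is true.
    At s6: <>s is true, r is false, so <>s & r is false.
      At s6: <>s requires s at some successor in {s0, s7}.
        s holds at s0, so <>s is true at s6.
    At s6: r is false, []q is false, so r | []q is false.
      At s6: []q requires q at every successor {s0, s7}.
        q fails at s0, so []q is false at s6.
Satisfying worlds: {s0, s1, s2, s3, s4, s5, s6, s7, s8, s9}

10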